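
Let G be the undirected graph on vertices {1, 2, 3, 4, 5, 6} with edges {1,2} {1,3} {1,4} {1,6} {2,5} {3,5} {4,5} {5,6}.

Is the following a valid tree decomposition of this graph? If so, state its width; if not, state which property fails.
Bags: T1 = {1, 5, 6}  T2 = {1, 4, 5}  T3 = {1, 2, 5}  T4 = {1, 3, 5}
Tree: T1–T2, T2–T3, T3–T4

Vertex coverage: the bags together contain {1, 2, 3, 4, 5, 6}, the full vertex set. Edge coverage: each edge of G has both endpoints in at least one bag. Running intersection: for every vertex, the bags containing it form a connected subtree. All three properties hold, so this is a valid tree decomposition of width max|bag| − 1 = 2, and hence tw(G) ≤ 2.

Yes; width 2.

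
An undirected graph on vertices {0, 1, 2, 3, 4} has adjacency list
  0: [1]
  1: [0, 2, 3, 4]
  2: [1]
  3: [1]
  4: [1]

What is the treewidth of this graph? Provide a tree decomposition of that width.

Treewidth 1.
Bags: B1 = {0, 1}  B2 = {1, 2}  B3 = {1, 4}  B4 = {1, 3}
Tree: B1–B2, B2–B3, B2–B4

The largest bag has 2 vertices, giving width 1; this decomposition certifies tw(G) ≤ 1. G has an edge, so its treewidth is at least 1. Therefore the treewidth is 1.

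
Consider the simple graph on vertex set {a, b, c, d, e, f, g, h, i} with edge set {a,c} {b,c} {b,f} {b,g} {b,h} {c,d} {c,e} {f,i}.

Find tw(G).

A width-1 tree decomposition is:
Bags: B1 = {b, c}  B2 = {c, e}  B3 = {a, c}  B4 = {b, f}  B5 = {c, d}  B6 = {f, i}  B7 = {b, h}  B8 = {b, g}
Tree: B1–B2, B1–B3, B1–B4, B3–B5, B4–B6, B1–B7, B7–B8
Each bag holds 2 vertices, so the decomposition has width 1, which upper-bounds the treewidth. Any graph with an edge has treewidth ≥ 1, and G has the edge b–c. The upper and lower bounds meet at 1, so that is the treewidth.

1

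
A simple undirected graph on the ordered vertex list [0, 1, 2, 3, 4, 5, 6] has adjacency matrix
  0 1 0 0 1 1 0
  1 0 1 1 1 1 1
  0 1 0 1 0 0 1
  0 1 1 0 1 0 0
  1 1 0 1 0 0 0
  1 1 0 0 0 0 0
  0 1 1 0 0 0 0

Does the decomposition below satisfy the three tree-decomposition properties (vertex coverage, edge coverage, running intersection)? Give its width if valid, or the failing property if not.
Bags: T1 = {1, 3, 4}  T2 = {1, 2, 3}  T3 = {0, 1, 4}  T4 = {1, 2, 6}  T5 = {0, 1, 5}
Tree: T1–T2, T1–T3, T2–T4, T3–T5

Vertex coverage: the bags together contain {0, 1, 2, 3, 4, 5, 6}, the full vertex set. Edge coverage: each edge of G has both endpoints in at least one bag. Running intersection: for every vertex, the bags containing it form a connected subtree. All three properties hold, so this is a valid tree decomposition of width max|bag| − 1 = 2, and hence tw(G) ≤ 2.

Yes; width 2.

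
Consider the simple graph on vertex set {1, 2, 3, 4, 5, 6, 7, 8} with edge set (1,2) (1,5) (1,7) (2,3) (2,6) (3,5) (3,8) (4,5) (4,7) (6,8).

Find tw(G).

A width-2 tree decomposition is:
Bags: B1 = {4, 5, 7}  B2 = {1, 5, 7}  B3 = {1, 3, 5}  B4 = {1, 2, 3}  B5 = {2, 3, 8}  B6 = {2, 6, 8}
Tree: B1–B2, B2–B3, B3–B4, B4–B5, B5–B6
Each bag holds 3 vertices, so the decomposition has width 2, which upper-bounds the treewidth. Since 4–7–1–5–4 is a cycle in G, G is not acyclic. Forests are exactly the graphs of treewidth ≤ 1, so tw(G) ≥ 2. Hence tw(G) = 2 exactly.

2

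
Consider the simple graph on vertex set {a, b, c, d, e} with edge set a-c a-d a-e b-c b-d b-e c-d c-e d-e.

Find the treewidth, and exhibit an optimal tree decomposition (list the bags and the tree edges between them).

Every bag has size at most 4, so the width is 4 − 1 = 3 and tw(G) ≤ 3. Conversely, {a, c, d, e} is a clique of size 4, and the vertices of any clique must share a bag in every tree decomposition; so some bag has ≥ 4 vertices and tw(G) ≥ 3. Hence tw(G) = 3 exactly.

Treewidth 3.
Bags: B1 = {a, c, d, e}  B2 = {b, c, d, e}
Tree: B1–B2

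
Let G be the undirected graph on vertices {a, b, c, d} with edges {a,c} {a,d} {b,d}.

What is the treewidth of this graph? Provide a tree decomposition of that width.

Treewidth 1.
Bags: B1 = {a, c}  B2 = {a, d}  B3 = {b, d}
Tree: B1–B2, B2–B3

Every bag has size at most 2, so the width is 2 − 1 = 1 and tw(G) ≤ 1. Any graph with an edge has treewidth ≥ 1, and G has the edge a–c. Hence tw(G) = 1 exactly.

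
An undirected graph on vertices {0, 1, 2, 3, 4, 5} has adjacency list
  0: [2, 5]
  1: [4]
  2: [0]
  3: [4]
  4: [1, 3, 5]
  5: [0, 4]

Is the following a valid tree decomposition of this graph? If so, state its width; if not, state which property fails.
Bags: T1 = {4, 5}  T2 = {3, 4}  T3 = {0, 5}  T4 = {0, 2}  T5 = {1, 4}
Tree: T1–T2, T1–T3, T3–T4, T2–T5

Yes; width 1.

Every vertex of G appears in some bag (union = {0, 1, 2, 3, 4, 5}); every edge is covered by a bag; and for each vertex v the set of bags containing v is connected in the bag tree. The decomposition is therefore valid. The largest bag has 2 vertices, so the width is 1.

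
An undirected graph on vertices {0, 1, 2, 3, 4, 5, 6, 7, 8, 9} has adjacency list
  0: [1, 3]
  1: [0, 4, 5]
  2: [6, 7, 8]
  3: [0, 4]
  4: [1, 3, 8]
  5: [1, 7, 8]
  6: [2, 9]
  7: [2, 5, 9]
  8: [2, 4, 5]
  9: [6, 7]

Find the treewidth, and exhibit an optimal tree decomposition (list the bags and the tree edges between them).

Treewidth 2.
One optimal decomposition is:
Bags: B1 = {0, 3, 4}  B2 = {0, 1, 4}  B3 = {1, 4, 8}  B4 = {1, 5, 8}  B5 = {2, 5, 8}  B6 = {2, 5, 7}  B7 = {2, 6, 7}  B8 = {6, 7, 9}
Tree: B1–B2, B2–B3, B3–B4, B4–B5, B5–B6, B6–B7, B7–B8

The largest bag has 3 vertices, giving width 2; this decomposition certifies tw(G) ≤ 2. Since 3–0–1–4–3 is a cycle in G, G is not acyclic. Forests are exactly the graphs of treewidth ≤ 1, so tw(G) ≥ 2. Hence tw(G) = 2 exactly.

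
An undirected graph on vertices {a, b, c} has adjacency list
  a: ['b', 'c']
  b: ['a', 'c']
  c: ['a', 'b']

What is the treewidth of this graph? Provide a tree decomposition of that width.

With just one bag of size 3, the width is 3 − 1 = 2, so tw(G) ≤ 2. On the other hand G contains the 3-clique {a, b, c}. A clique must lie in a single bag of any decomposition, so no decomposition can have width below 2. Therefore the treewidth is 2.

Treewidth 2.
One such decomposition:
Bags: B1 = {a, b, c}
Tree: (single bag)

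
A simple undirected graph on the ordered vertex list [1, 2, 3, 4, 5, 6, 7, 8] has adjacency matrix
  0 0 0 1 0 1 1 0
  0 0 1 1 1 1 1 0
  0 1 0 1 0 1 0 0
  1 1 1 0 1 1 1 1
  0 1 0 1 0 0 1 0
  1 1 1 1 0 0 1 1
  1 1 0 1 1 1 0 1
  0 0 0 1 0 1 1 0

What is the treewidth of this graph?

A width-3 tree decomposition is:
Bags: B1 = {2, 4, 6, 7}  B2 = {4, 6, 7, 8}  B3 = {2, 3, 4, 6}  B4 = {2, 4, 5, 7}  B5 = {1, 4, 6, 7}
Tree: B1–B2, B1–B3, B1–B4, B1–B5
The largest bag has 4 vertices, giving width 3; this decomposition certifies tw(G) ≤ 3. For the lower bound, the 4 vertices {2, 4, 5, 7} are pairwise adjacent, and any tree decomposition puts a clique entirely inside one bag — forcing width ≥ 3. The upper and lower bounds meet at 3, so that is the treewidth.

3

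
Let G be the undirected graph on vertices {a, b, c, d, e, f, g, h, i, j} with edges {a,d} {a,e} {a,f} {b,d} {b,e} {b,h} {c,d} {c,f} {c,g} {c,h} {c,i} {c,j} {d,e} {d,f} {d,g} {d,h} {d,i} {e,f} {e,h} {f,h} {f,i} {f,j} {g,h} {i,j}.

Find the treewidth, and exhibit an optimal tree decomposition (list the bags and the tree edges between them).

Treewidth 3.
One such decomposition:
Bags: B1 = {c, d, f, i}  B2 = {c, d, f, h}  B3 = {c, f, i, j}  B4 = {c, d, g, h}  B5 = {d, e, f, h}  B6 = {a, d, e, f}  B7 = {b, d, e, h}
Tree: B1–B2, B1–B3, B2–B4, B2–B5, B5–B6, B5–B7

Every bag has size at most 4, so the width is 4 − 1 = 3 and tw(G) ≤ 3. On the other hand G contains the 4-clique {c, d, g, h}. A clique must lie in a single bag of any decomposition, so no decomposition can have width below 3. Hence tw(G) = 3 exactly.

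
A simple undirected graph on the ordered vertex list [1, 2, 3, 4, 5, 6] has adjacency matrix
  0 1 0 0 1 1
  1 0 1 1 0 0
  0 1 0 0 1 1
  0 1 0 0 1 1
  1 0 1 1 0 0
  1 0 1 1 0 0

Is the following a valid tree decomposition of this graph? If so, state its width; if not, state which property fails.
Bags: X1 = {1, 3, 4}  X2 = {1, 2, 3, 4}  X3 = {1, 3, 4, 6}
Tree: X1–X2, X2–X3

A tree decomposition must satisfy three properties: every vertex lies in some bag; for every edge, both endpoints lie together in some bag; and for every vertex, the bags containing it form a connected subtree. Here vertex 5 appears in no bag, so the decomposition is invalid.

No — vertex 5 appears in no bag.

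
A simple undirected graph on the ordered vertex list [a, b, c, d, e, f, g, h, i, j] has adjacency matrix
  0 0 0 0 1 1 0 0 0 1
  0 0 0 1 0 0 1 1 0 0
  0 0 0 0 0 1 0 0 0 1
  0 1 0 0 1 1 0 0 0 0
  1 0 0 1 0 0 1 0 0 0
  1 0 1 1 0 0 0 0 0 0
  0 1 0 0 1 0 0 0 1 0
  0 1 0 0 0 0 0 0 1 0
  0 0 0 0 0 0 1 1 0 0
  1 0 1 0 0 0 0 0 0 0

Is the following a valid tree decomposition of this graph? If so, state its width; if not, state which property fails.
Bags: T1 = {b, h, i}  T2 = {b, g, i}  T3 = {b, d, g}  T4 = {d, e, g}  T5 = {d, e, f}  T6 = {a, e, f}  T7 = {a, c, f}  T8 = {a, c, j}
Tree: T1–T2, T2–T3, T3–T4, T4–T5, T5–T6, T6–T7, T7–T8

Checking the three conditions: (i) the bags cover all of {a, b, c, d, e, f, g, h, i, j}; (ii) for each edge, some bag contains both endpoints; (iii) the bags containing any fixed vertex form a subtree. All hold, so the decomposition is valid with width 3 − 1 = 2.

Yes; width 2.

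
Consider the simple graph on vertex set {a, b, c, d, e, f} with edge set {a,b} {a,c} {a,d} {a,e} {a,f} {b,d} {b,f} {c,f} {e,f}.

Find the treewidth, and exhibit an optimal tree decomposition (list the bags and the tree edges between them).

Treewidth 2.
One such decomposition:
Bags: B1 = {a, b, f}  B2 = {a, c, f}  B3 = {a, e, f}  B4 = {a, b, d}
Tree: B1–B2, B2–B3, B1–B4

Every bag has size at most 3, so the width is 3 − 1 = 2 and tw(G) ≤ 2. On the other hand G contains the 3-clique {a, b, d}. A clique must lie in a single bag of any decomposition, so no decomposition can have width below 2. Therefore the treewidth is 2.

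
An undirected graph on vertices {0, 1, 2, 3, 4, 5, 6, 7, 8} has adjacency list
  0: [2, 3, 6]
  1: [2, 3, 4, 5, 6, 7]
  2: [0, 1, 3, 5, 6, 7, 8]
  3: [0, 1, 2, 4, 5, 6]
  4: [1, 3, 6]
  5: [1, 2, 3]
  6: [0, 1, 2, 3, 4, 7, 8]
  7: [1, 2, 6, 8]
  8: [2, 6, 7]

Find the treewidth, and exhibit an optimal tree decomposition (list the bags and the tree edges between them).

Every bag has size at most 4, so the width is 4 − 1 = 3 and tw(G) ≤ 3. On the other hand G contains the 4-clique {1, 2, 3, 5}. A clique must lie in a single bag of any decomposition, so no decomposition can have width below 3. Therefore the treewidth is 3.

Treewidth 3.
One such decomposition:
Bags: B1 = {1, 2, 3, 6}  B2 = {1, 2, 6, 7}  B3 = {1, 2, 3, 5}  B4 = {0, 2, 3, 6}  B5 = {2, 6, 7, 8}  B6 = {1, 3, 4, 6}
Tree: B1–B2, B1–B3, B1–B4, B2–B5, B1–B6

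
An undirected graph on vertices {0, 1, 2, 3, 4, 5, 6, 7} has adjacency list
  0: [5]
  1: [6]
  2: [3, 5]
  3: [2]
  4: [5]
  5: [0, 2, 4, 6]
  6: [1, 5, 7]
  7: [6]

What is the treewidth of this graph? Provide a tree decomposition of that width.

Each bag holds 2 vertices, so the decomposition has width 1, which upper-bounds the treewidth. G has an edge, so its treewidth is at least 1. Therefore the treewidth is 1.

Treewidth 1.
One such decomposition:
Bags: B1 = {5, 6}  B2 = {2, 5}  B3 = {1, 6}  B4 = {4, 5}  B5 = {2, 3}  B6 = {0, 5}  B7 = {6, 7}
Tree: B1–B2, B1–B3, B1–B4, B2–B5, B4–B6, B3–B7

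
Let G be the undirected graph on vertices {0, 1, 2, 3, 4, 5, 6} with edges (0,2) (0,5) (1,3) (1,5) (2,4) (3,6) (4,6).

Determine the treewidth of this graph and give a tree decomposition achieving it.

Treewidth 2.
One optimal decomposition is:
Bags: B1 = {3, 4, 6}  B2 = {2, 3, 4}  B3 = {0, 2, 3}  B4 = {0, 3, 5}  B5 = {1, 3, 5}
Tree: B1–B2, B2–B3, B3–B4, B4–B5

Each bag holds 3 vertices, so the decomposition has width 2, which upper-bounds the treewidth. For the lower bound, G contains the cycle 3–6–4–2–0–5–1–3, so G is not a forest; only forests have treewidth ≤ 1, hence tw(G) ≥ 2. Combining the bounds, tw(G) = 2.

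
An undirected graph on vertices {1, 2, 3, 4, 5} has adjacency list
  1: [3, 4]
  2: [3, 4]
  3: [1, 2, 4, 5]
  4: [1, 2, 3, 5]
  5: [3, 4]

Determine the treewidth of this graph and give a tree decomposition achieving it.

Treewidth 2.
One optimal decomposition is:
Bags: B1 = {3, 4, 5}  B2 = {2, 3, 4}  B3 = {1, 3, 4}
Tree: B1–B2, B2–B3

Each bag holds 3 vertices, so the decomposition has width 2, which upper-bounds the treewidth. For the lower bound, the 3 vertices {1, 3, 4} are pairwise adjacent, and any tree decomposition puts a clique entirely inside one bag — forcing width ≥ 2. The upper and lower bounds meet at 2, so that is the treewidth.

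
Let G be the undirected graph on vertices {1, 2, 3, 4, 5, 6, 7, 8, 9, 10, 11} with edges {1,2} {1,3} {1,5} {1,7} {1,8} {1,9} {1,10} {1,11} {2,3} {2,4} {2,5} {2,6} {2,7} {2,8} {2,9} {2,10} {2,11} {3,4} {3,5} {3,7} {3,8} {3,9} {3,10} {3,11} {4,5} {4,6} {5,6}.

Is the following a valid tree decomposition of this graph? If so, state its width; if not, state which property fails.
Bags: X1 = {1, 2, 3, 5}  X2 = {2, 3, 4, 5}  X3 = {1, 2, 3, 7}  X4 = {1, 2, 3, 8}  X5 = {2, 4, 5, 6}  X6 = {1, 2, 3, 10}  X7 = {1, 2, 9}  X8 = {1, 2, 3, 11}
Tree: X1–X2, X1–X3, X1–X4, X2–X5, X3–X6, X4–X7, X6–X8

A tree decomposition must satisfy three properties: every vertex lies in some bag; for every edge, both endpoints lie together in some bag; and for every vertex, the bags containing it form a connected subtree. Here edge (3,9) lies in no bag, so the decomposition is invalid.

No — edge (3,9) lies in no bag.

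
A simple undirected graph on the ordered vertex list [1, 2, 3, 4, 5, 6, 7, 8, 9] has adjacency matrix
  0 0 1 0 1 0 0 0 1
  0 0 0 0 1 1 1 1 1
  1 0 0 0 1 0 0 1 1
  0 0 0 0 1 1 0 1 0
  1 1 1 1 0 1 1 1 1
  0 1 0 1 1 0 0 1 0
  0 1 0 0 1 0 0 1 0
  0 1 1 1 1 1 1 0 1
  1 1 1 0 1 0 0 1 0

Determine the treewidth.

A width-3 tree decomposition is:
Bags: B1 = {3, 5, 8, 9}  B2 = {2, 5, 8, 9}  B3 = {2, 5, 6, 8}  B4 = {1, 3, 5, 9}  B5 = {4, 5, 6, 8}  B6 = {2, 5, 7, 8}
Tree: B1–B2, B2–B3, B1–B4, B3–B5, B3–B6
The largest bag has 4 vertices, giving width 3; this decomposition certifies tw(G) ≤ 3. For the lower bound, the 4 vertices {2, 5, 8, 9} are pairwise adjacent, and any tree decomposition puts a clique entirely inside one bag — forcing width ≥ 3. The upper and lower bounds meet at 3, so that is the treewidth.

3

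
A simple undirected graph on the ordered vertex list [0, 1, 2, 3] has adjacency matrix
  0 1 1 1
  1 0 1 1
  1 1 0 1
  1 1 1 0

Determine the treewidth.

3

A width-3 tree decomposition is:
Bags: B1 = {0, 1, 2, 3}
Tree: (single bag)
A single bag containing all 4 vertices is trivially a valid decomposition of width 3. For the lower bound, the 4 vertices {0, 1, 2, 3} are pairwise adjacent, and any tree decomposition puts a clique entirely inside one bag — forcing width ≥ 3. Combining the bounds, tw(G) = 3.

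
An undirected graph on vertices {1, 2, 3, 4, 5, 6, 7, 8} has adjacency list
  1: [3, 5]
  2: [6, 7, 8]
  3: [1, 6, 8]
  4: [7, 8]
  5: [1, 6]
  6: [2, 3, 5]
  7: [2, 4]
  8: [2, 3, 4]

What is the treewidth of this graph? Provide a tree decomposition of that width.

Treewidth 2.
One such decomposition:
Bags: B1 = {1, 5, 6}  B2 = {1, 3, 6}  B3 = {2, 3, 6}  B4 = {2, 3, 8}  B5 = {2, 7, 8}  B6 = {4, 7, 8}
Tree: B1–B2, B2–B3, B3–B4, B4–B5, B5–B6

Each bag holds 3 vertices, so the decomposition has width 2, which upper-bounds the treewidth. Since 5–1–3–6–5 is a cycle in G, G is not acyclic. Forests are exactly the graphs of treewidth ≤ 1, so tw(G) ≥ 2. Combining the bounds, tw(G) = 2.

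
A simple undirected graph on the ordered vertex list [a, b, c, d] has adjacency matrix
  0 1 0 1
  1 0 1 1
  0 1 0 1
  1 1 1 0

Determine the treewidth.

A width-2 tree decomposition is:
Bags: B1 = {a, b, d}  B2 = {b, c, d}
Tree: B1–B2
Each bag holds 3 vertices, so the decomposition has width 2, which upper-bounds the treewidth. On the other hand G contains the 3-clique {b, c, d}. A clique must lie in a single bag of any decomposition, so no decomposition can have width below 2. Combining the bounds, tw(G) = 2.

2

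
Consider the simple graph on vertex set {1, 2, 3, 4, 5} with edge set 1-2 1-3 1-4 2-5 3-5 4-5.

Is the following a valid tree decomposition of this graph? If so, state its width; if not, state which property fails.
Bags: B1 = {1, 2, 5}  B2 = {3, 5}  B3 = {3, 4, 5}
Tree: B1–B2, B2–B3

A tree decomposition must satisfy three properties: every vertex lies in some bag; for every edge, both endpoints lie together in some bag; and for every vertex, the bags containing it form a connected subtree. Here edge (1,3) lies in no bag, so the decomposition is invalid.

No — edge (1,3) lies in no bag.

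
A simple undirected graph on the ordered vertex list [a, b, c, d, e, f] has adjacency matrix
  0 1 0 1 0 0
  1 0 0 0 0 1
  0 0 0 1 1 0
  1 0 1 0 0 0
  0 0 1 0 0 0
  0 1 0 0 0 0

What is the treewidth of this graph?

1

A width-1 tree decomposition is:
Bags: B1 = {b, f}  B2 = {a, b}  B3 = {a, d}  B4 = {c, d}  B5 = {c, e}
Tree: B1–B2, B2–B3, B3–B4, B4–B5
The largest bag has 2 vertices, giving width 1; this decomposition certifies tw(G) ≤ 1. Since G has at least one edge (e.g. f–b), it is not an edgeless graph, so tw(G) ≥ 1. The upper and lower bounds meet at 1, so that is the treewidth.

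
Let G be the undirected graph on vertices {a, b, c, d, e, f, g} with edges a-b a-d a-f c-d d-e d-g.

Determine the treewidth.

1

A width-1 tree decomposition is:
Bags: B1 = {a, b}  B2 = {a, d}  B3 = {d, e}  B4 = {a, f}  B5 = {c, d}  B6 = {d, g}
Tree: B1–B2, B2–B3, B1–B4, B3–B5, B2–B6
Every bag has size at most 2, so the width is 2 − 1 = 1 and tw(G) ≤ 1. Since G has at least one edge (e.g. a–b), it is not an edgeless graph, so tw(G) ≥ 1. Combining the bounds, tw(G) = 1.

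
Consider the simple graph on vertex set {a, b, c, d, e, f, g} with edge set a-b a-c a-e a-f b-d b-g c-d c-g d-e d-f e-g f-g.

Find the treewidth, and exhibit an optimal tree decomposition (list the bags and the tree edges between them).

Treewidth 3.
One optimal decomposition is:
Bags: B1 = {a, d, f, g}  B2 = {a, b, d, g}  B3 = {a, d, e, g}  B4 = {a, c, d, g}
Tree: B1–B2, B2–B3, B3–B4

The largest bag has 4 vertices, giving width 3; this decomposition certifies tw(G) ≤ 3. For the lower bound: the 4 vertex sets {a,f}, {b,d}, {g}, {e} are disjoint, each induces a connected subgraph, and every pair is joined by at least one edge of G. Contracting each set to a single vertex therefore yields K_{4} as a minor, and since treewidth is minor-monotone, tw(G) ≥ tw(K_{4}) = 3. Combining the bounds, tw(G) = 3.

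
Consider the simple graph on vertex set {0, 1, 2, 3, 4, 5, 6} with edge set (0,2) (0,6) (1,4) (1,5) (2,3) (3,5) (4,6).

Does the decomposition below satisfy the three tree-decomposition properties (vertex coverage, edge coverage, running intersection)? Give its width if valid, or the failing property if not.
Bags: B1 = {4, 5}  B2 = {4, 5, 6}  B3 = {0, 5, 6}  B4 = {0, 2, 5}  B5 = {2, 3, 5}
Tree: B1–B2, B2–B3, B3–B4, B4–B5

A tree decomposition must satisfy three properties: every vertex lies in some bag; for every edge, both endpoints lie together in some bag; and for every vertex, the bags containing it form a connected subtree. Here vertex 1 appears in no bag, so the decomposition is invalid.

No — vertex 1 appears in no bag.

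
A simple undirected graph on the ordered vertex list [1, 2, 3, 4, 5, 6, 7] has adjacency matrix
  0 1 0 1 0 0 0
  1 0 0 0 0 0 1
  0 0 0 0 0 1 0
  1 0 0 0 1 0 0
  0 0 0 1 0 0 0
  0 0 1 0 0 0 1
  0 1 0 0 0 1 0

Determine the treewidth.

A width-1 tree decomposition is:
Bags: B1 = {3, 6}  B2 = {6, 7}  B3 = {2, 7}  B4 = {1, 2}  B5 = {1, 4}  B6 = {4, 5}
Tree: B1–B2, B2–B3, B3–B4, B4–B5, B5–B6
Each bag holds 2 vertices, so the decomposition has width 1, which upper-bounds the treewidth. G has an edge, so its treewidth is at least 1. Therefore the treewidth is 1.

1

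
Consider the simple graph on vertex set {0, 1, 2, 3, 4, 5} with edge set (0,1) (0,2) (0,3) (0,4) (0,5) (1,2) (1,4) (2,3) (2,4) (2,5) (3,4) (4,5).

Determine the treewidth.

3

A width-3 tree decomposition is:
Bags: B1 = {0, 1, 2, 4}  B2 = {0, 2, 3, 4}  B3 = {0, 2, 4, 5}
Tree: B1–B2, B2–B3
Each bag holds 4 vertices, so the decomposition has width 3, which upper-bounds the treewidth. Conversely, {0, 1, 2, 4} is a clique of size 4, and the vertices of any clique must share a bag in every tree decomposition; so some bag has ≥ 4 vertices and tw(G) ≥ 3. Combining the bounds, tw(G) = 3.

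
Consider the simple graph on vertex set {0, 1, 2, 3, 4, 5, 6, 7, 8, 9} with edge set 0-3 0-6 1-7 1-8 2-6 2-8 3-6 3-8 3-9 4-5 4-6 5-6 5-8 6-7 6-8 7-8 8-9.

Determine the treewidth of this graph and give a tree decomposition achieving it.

Each bag holds 3 vertices, so the decomposition has width 2, which upper-bounds the treewidth. Conversely, {1, 7, 8} is a clique of size 3, and the vertices of any clique must share a bag in every tree decomposition; so some bag has ≥ 3 vertices and tw(G) ≥ 2. Therefore the treewidth is 2.

Treewidth 2.
Bags: B1 = {6, 7, 8}  B2 = {2, 6, 8}  B3 = {3, 6, 8}  B4 = {3, 8, 9}  B5 = {5, 6, 8}  B6 = {0, 3, 6}  B7 = {1, 7, 8}  B8 = {4, 5, 6}
Tree: B1–B2, B2–B3, B3–B4, B2–B5, B3–B6, B1–B7, B5–B8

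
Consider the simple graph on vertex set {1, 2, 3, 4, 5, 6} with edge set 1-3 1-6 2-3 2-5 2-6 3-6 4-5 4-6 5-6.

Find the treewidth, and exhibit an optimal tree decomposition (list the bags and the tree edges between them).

The largest bag has 3 vertices, giving width 2; this decomposition certifies tw(G) ≤ 2. On the other hand G contains the 3-clique {1, 3, 6}. A clique must lie in a single bag of any decomposition, so no decomposition can have width below 2. Combining the bounds, tw(G) = 2.

Treewidth 2.
One optimal decomposition is:
Bags: B1 = {2, 3, 6}  B2 = {2, 5, 6}  B3 = {1, 3, 6}  B4 = {4, 5, 6}
Tree: B1–B2, B1–B3, B2–B4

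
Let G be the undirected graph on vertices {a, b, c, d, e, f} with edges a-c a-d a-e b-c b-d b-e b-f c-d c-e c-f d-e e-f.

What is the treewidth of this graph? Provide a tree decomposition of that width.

The largest bag has 4 vertices, giving width 3; this decomposition certifies tw(G) ≤ 3. On the other hand G contains the 4-clique {a, c, d, e}. A clique must lie in a single bag of any decomposition, so no decomposition can have width below 3. Therefore the treewidth is 3.

Treewidth 3.
One such decomposition:
Bags: B1 = {b, c, d, e}  B2 = {a, c, d, e}  B3 = {b, c, e, f}
Tree: B1–B2, B1–B3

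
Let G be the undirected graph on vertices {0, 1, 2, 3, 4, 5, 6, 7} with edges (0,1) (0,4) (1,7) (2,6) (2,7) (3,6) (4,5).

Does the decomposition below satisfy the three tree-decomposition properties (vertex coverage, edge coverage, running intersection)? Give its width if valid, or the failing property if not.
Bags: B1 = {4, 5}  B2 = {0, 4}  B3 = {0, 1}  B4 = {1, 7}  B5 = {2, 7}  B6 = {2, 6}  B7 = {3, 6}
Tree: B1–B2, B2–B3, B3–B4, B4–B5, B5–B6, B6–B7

Yes; width 1.

Vertex coverage: the bags together contain {0, 1, 2, 3, 4, 5, 6, 7}, the full vertex set. Edge coverage: each edge of G has both endpoints in at least one bag. Running intersection: for every vertex, the bags containing it form a connected subtree. All three properties hold, so this is a valid tree decomposition of width max|bag| − 1 = 1, and hence tw(G) ≤ 1.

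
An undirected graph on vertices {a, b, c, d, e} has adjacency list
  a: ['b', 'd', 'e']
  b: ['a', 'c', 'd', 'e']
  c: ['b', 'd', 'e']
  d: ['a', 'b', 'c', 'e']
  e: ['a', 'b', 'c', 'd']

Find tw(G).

3

A width-3 tree decomposition is:
Bags: B1 = {a, b, d, e}  B2 = {b, c, d, e}
Tree: B1–B2
Each bag holds 4 vertices, so the decomposition has width 3, which upper-bounds the treewidth. Conversely, {b, c, d, e} is a clique of size 4, and the vertices of any clique must share a bag in every tree decomposition; so some bag has ≥ 4 vertices and tw(G) ≥ 3. The upper and lower bounds meet at 3, so that is the treewidth.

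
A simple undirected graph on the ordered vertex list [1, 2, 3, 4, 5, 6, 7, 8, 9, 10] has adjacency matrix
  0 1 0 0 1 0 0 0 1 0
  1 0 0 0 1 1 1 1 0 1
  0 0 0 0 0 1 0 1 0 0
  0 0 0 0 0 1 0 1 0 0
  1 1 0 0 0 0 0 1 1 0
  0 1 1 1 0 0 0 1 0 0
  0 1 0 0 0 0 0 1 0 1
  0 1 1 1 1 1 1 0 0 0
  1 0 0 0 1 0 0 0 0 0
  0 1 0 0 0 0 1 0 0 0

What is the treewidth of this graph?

A width-2 tree decomposition is:
Bags: B1 = {2, 5, 8}  B2 = {2, 6, 8}  B3 = {2, 7, 8}  B4 = {4, 6, 8}  B5 = {1, 2, 5}  B6 = {2, 7, 10}  B7 = {3, 6, 8}  B8 = {1, 5, 9}
Tree: B1–B2, B2–B3, B2–B4, B1–B5, B3–B6, B2–B7, B5–B8
The largest bag has 3 vertices, giving width 2; this decomposition certifies tw(G) ≤ 2. Conversely, {1, 5, 9} is a clique of size 3, and the vertices of any clique must share a bag in every tree decomposition; so some bag has ≥ 3 vertices and tw(G) ≥ 2. Hence tw(G) = 2 exactly.

2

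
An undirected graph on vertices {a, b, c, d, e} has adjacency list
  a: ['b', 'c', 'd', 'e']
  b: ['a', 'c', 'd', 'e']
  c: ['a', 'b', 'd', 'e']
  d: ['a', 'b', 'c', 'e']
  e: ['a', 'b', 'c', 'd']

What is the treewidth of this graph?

4

A width-4 tree decomposition is:
Bags: B1 = {a, b, c, d, e}
Tree: (single bag)
With just one bag of size 5, the width is 5 − 1 = 4, so tw(G) ≤ 4. For the lower bound, the 5 vertices {a, b, c, d, e} are pairwise adjacent, and any tree decomposition puts a clique entirely inside one bag — forcing width ≥ 4. Combining the bounds, tw(G) = 4.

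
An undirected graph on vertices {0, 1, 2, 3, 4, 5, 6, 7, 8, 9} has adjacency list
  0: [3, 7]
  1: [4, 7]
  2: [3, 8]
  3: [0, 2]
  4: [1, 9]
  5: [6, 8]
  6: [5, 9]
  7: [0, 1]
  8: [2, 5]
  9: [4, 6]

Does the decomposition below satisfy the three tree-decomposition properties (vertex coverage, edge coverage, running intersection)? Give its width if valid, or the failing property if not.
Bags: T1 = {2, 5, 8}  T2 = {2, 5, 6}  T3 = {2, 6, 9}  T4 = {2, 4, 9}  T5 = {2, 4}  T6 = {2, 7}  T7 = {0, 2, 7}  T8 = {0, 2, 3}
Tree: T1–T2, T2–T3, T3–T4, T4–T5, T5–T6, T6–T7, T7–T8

A tree decomposition must satisfy three properties: every vertex lies in some bag; for every edge, both endpoints lie together in some bag; and for every vertex, the bags containing it form a connected subtree. Here vertex 1 appears in no bag, so the decomposition is invalid.

No — vertex 1 appears in no bag.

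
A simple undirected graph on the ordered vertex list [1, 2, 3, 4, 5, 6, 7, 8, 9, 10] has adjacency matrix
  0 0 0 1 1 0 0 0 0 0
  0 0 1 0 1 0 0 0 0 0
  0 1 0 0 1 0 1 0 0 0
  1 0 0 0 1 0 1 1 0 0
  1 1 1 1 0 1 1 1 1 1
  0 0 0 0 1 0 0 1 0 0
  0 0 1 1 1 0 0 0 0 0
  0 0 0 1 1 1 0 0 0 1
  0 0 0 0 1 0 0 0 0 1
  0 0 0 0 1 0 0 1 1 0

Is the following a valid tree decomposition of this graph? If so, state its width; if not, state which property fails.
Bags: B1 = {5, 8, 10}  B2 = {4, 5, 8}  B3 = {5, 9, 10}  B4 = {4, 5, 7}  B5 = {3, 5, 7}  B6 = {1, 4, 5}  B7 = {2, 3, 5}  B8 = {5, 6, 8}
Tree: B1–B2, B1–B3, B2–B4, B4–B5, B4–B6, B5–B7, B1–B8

Vertex coverage: the bags together contain {1, 2, 3, 4, 5, 6, 7, 8, 9, 10}, the full vertex set. Edge coverage: each edge of G has both endpoints in at least one bag. Running intersection: for every vertex, the bags containing it form a connected subtree. All three properties hold, so this is a valid tree decomposition of width max|bag| − 1 = 2, and hence tw(G) ≤ 2.

Yes; width 2.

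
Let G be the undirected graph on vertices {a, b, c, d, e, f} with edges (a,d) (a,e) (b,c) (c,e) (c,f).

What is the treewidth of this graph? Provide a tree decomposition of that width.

Treewidth 1.
Bags: B1 = {c, e}  B2 = {a, e}  B3 = {c, f}  B4 = {b, c}  B5 = {a, d}
Tree: B1–B2, B1–B3, B1–B4, B2–B5

Every bag has size at most 2, so the width is 2 − 1 = 1 and tw(G) ≤ 1. Since G has at least one edge (e.g. e–c), it is not an edgeless graph, so tw(G) ≥ 1. Hence tw(G) = 1 exactly.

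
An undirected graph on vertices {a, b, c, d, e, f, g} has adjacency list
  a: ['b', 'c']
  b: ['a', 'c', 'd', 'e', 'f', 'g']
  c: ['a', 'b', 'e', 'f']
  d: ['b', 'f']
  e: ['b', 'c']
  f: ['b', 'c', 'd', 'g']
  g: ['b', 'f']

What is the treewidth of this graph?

A width-2 tree decomposition is:
Bags: B1 = {b, c, f}  B2 = {a, b, c}  B3 = {b, c, e}  B4 = {b, f, g}  B5 = {b, d, f}
Tree: B1–B2, B2–B3, B1–B4, B1–B5
Each bag holds 3 vertices, so the decomposition has width 2, which upper-bounds the treewidth. For the lower bound, the 3 vertices {a, b, c} are pairwise adjacent, and any tree decomposition puts a clique entirely inside one bag — forcing width ≥ 2. Combining the bounds, tw(G) = 2.

2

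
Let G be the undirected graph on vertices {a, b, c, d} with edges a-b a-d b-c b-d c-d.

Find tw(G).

2

A width-2 tree decomposition is:
Bags: B1 = {b, c, d}  B2 = {a, b, d}
Tree: B1–B2
Every bag has size at most 3, so the width is 3 − 1 = 2 and tw(G) ≤ 2. On the other hand G contains the 3-clique {b, c, d}. A clique must lie in a single bag of any decomposition, so no decomposition can have width below 2. Hence tw(G) = 2 exactly.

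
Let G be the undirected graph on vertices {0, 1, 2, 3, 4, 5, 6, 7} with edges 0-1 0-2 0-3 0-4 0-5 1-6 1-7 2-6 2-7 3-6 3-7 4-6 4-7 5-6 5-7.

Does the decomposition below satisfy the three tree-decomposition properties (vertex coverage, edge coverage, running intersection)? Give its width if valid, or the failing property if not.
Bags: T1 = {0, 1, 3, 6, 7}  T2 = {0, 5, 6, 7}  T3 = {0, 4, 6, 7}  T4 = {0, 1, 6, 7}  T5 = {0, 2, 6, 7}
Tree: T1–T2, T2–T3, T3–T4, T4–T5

A tree decomposition must satisfy three properties: every vertex lies in some bag; for every edge, both endpoints lie together in some bag; and for every vertex, the bags containing it form a connected subtree. Here bags containing vertex 1 are not connected in the tree, so the decomposition is invalid.

No — bags containing vertex 1 are not connected in the tree.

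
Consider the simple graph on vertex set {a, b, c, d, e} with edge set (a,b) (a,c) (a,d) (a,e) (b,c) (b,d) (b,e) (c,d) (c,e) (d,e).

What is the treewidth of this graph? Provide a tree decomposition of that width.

With just one bag of size 5, the width is 5 − 1 = 4, so tw(G) ≤ 4. For the lower bound, the 5 vertices {a, b, c, d, e} are pairwise adjacent, and any tree decomposition puts a clique entirely inside one bag — forcing width ≥ 4. Hence tw(G) = 4 exactly.

Treewidth 4.
One optimal decomposition is:
Bags: B1 = {a, b, c, d, e}
Tree: (single bag)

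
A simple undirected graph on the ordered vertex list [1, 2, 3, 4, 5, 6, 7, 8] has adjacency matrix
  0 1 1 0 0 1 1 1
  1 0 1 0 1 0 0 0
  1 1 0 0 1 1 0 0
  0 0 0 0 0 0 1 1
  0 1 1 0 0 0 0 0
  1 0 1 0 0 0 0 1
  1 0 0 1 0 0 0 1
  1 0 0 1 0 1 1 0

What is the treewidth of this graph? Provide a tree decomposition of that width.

Every bag has size at most 3, so the width is 3 − 1 = 2 and tw(G) ≤ 2. For the lower bound, the 3 vertices {1, 6, 8} are pairwise adjacent, and any tree decomposition puts a clique entirely inside one bag — forcing width ≥ 2. Hence tw(G) = 2 exactly.

Treewidth 2.
One such decomposition:
Bags: B1 = {1, 6, 8}  B2 = {1, 3, 6}  B3 = {1, 2, 3}  B4 = {1, 7, 8}  B5 = {2, 3, 5}  B6 = {4, 7, 8}
Tree: B1–B2, B2–B3, B1–B4, B3–B5, B4–B6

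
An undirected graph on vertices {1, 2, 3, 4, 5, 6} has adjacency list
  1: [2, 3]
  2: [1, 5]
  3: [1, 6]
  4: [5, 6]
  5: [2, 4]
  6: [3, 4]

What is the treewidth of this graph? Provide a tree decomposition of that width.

The largest bag has 3 vertices, giving width 2; this decomposition certifies tw(G) ≤ 2. The edges 6–3–1–2–5–4–6 form a cycle, so G is not a tree and its treewidth is at least 2. Therefore the treewidth is 2.

Treewidth 2.
One such decomposition:
Bags: B1 = {1, 3, 6}  B2 = {1, 2, 6}  B3 = {2, 5, 6}  B4 = {4, 5, 6}
Tree: B1–B2, B2–B3, B3–B4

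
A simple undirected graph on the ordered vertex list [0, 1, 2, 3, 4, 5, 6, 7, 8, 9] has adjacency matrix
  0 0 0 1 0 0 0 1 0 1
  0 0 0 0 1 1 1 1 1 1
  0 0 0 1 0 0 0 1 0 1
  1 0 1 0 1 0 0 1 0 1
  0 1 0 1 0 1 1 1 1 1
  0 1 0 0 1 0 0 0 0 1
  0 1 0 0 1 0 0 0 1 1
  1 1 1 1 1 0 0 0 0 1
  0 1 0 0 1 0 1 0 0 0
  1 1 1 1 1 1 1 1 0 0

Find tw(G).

3

A width-3 tree decomposition is:
Bags: B1 = {2, 3, 7, 9}  B2 = {0, 3, 7, 9}  B3 = {3, 4, 7, 9}  B4 = {1, 4, 7, 9}  B5 = {1, 4, 5, 9}  B6 = {1, 4, 6, 9}  B7 = {1, 4, 6, 8}
Tree: B1–B2, B2–B3, B3–B4, B4–B5, B4–B6, B6–B7
Every bag has size at most 4, so the width is 4 − 1 = 3 and tw(G) ≤ 3. Conversely, {1, 4, 6, 8} is a clique of size 4, and the vertices of any clique must share a bag in every tree decomposition; so some bag has ≥ 4 vertices and tw(G) ≥ 3. The upper and lower bounds meet at 3, so that is the treewidth.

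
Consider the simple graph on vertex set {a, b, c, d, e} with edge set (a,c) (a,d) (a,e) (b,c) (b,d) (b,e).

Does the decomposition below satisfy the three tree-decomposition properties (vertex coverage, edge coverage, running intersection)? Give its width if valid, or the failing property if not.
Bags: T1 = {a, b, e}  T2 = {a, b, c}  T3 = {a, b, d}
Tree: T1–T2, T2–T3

Yes; width 2.

Checking the three conditions: (i) the bags cover all of {a, b, c, d, e}; (ii) for each edge, some bag contains both endpoints; (iii) the bags containing any fixed vertex form a subtree. All hold, so the decomposition is valid with width 3 − 1 = 2.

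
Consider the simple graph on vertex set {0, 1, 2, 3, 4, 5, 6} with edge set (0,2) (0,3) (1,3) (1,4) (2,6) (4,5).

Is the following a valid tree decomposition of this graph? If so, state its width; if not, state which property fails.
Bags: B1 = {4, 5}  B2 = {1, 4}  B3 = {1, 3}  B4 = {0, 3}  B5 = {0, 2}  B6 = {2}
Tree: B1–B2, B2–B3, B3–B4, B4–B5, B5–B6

No — vertex 6 appears in no bag.

A tree decomposition must satisfy three properties: every vertex lies in some bag; for every edge, both endpoints lie together in some bag; and for every vertex, the bags containing it form a connected subtree. Here vertex 6 appears in no bag, so the decomposition is invalid.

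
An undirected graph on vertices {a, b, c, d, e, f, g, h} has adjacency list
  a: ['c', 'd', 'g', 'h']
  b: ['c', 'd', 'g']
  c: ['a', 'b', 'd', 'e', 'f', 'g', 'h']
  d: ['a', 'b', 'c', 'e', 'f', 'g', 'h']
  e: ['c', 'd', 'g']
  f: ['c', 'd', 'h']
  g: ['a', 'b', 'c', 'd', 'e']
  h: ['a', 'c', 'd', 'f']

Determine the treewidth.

3

A width-3 tree decomposition is:
Bags: B1 = {a, c, d, h}  B2 = {a, c, d, g}  B3 = {c, d, f, h}  B4 = {b, c, d, g}  B5 = {c, d, e, g}
Tree: B1–B2, B1–B3, B2–B4, B4–B5
Each bag holds 4 vertices, so the decomposition has width 3, which upper-bounds the treewidth. On the other hand G contains the 4-clique {c, d, e, g}. A clique must lie in a single bag of any decomposition, so no decomposition can have width below 3. The upper and lower bounds meet at 3, so that is the treewidth.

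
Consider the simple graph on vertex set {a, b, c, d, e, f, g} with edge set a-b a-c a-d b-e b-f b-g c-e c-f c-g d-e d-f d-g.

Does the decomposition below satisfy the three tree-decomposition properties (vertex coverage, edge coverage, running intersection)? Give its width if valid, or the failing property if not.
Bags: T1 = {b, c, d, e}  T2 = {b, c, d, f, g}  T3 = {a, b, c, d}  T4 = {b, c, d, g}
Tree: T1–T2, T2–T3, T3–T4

A tree decomposition must satisfy three properties: every vertex lies in some bag; for every edge, both endpoints lie together in some bag; and for every vertex, the bags containing it form a connected subtree. Here bags containing vertex g are not connected in the tree, so the decomposition is invalid.

No — bags containing vertex g are not connected in the tree.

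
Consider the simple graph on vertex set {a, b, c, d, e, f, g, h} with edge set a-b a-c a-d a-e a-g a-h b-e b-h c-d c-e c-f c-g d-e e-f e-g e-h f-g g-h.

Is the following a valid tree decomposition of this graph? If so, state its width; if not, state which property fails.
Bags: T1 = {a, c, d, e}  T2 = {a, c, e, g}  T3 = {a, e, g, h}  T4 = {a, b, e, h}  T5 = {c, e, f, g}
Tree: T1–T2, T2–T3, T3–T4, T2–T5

Yes; width 3.

Vertex coverage: the bags together contain {a, b, c, d, e, f, g, h}, the full vertex set. Edge coverage: each edge of G has both endpoints in at least one bag. Running intersection: for every vertex, the bags containing it form a connected subtree. All three properties hold, so this is a valid tree decomposition of width max|bag| − 1 = 3, and hence tw(G) ≤ 3.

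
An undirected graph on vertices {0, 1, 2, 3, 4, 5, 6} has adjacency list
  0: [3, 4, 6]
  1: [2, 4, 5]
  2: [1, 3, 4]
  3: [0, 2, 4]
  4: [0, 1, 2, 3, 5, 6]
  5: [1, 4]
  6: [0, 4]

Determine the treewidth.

2

A width-2 tree decomposition is:
Bags: B1 = {0, 3, 4}  B2 = {2, 3, 4}  B3 = {1, 2, 4}  B4 = {0, 4, 6}  B5 = {1, 4, 5}
Tree: B1–B2, B2–B3, B1–B4, B3–B5
The largest bag has 3 vertices, giving width 2; this decomposition certifies tw(G) ≤ 2. Conversely, {0, 3, 4} is a clique of size 3, and the vertices of any clique must share a bag in every tree decomposition; so some bag has ≥ 3 vertices and tw(G) ≥ 2. Combining the bounds, tw(G) = 2.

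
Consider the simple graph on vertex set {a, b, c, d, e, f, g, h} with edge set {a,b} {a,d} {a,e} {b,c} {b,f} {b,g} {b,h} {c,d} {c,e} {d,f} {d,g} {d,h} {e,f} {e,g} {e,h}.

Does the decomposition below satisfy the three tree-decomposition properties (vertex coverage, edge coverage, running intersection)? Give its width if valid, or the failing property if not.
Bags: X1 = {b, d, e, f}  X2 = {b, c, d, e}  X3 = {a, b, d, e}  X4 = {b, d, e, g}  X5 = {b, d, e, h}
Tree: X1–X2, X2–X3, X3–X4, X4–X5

Vertex coverage: the bags together contain {a, b, c, d, e, f, g, h}, the full vertex set. Edge coverage: each edge of G has both endpoints in at least one bag. Running intersection: for every vertex, the bags containing it form a connected subtree. All three properties hold, so this is a valid tree decomposition of width max|bag| − 1 = 3, and hence tw(G) ≤ 3.

Yes; width 3.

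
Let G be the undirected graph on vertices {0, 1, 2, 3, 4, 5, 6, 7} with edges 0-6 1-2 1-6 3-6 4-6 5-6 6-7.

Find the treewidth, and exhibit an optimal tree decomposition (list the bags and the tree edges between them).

The largest bag has 2 vertices, giving width 1; this decomposition certifies tw(G) ≤ 1. G has an edge, so its treewidth is at least 1. Hence tw(G) = 1 exactly.

Treewidth 1.
Bags: B1 = {4, 6}  B2 = {5, 6}  B3 = {6, 7}  B4 = {3, 6}  B5 = {1, 6}  B6 = {0, 6}  B7 = {1, 2}
Tree: B1–B2, B1–B3, B3–B4, B3–B5, B1–B6, B5–B7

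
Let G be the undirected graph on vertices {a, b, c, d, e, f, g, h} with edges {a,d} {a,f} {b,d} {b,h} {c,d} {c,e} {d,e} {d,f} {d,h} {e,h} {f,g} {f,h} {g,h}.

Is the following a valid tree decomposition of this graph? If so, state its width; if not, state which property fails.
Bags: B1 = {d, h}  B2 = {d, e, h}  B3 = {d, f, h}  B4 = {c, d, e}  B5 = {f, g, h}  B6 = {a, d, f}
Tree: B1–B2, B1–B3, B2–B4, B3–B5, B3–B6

No — vertex b appears in no bag.

A tree decomposition must satisfy three properties: every vertex lies in some bag; for every edge, both endpoints lie together in some bag; and for every vertex, the bags containing it form a connected subtree. Here vertex b appears in no bag, so the decomposition is invalid.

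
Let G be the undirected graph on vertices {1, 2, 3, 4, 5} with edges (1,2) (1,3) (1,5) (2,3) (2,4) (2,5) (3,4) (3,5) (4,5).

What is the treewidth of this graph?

A width-3 tree decomposition is:
Bags: B1 = {2, 3, 4, 5}  B2 = {1, 2, 3, 5}
Tree: B1–B2
Each bag holds 4 vertices, so the decomposition has width 3, which upper-bounds the treewidth. Conversely, {1, 2, 3, 5} is a clique of size 4, and the vertices of any clique must share a bag in every tree decomposition; so some bag has ≥ 4 vertices and tw(G) ≥ 3. Hence tw(G) = 3 exactly.

3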